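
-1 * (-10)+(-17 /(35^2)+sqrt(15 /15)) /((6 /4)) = 39166 /3675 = 10.66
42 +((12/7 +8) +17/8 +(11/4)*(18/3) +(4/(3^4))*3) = 106577/1512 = 70.49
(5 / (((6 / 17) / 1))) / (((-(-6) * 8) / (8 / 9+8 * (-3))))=-1105 / 162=-6.82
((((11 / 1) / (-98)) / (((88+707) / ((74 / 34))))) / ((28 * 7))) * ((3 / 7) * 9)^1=-3663 / 605724280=-0.00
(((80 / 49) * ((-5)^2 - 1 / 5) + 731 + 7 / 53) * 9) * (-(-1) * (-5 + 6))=18035118 / 2597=6944.60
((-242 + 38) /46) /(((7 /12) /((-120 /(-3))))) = -48960 /161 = -304.10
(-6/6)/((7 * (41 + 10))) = -1/357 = -0.00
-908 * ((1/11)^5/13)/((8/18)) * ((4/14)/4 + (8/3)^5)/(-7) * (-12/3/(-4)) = 104191865/5539832298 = 0.02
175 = 175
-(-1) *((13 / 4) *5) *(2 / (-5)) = -13 / 2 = -6.50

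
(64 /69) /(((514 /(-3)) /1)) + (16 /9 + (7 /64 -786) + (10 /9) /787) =-2101062450037 /2679527232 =-784.12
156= 156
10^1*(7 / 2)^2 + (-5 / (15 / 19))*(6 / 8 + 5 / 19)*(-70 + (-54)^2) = -54418 / 3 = -18139.33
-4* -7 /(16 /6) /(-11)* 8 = -84 /11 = -7.64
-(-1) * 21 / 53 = 21 / 53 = 0.40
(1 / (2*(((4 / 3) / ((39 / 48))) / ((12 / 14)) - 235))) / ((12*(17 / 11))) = -429 / 3708856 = -0.00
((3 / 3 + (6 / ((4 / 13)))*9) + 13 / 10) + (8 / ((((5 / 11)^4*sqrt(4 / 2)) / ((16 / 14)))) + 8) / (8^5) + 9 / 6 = 14641*sqrt(2) / 4480000 + 3672069 / 20480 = 179.30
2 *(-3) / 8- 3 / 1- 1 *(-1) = -11 / 4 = -2.75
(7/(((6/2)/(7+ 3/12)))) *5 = 1015/12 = 84.58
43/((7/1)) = 43/7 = 6.14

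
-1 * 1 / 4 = -1 / 4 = -0.25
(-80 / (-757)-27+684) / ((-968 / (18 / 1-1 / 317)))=-2837832445 / 232289992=-12.22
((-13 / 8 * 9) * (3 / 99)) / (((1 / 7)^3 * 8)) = -13377 / 704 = -19.00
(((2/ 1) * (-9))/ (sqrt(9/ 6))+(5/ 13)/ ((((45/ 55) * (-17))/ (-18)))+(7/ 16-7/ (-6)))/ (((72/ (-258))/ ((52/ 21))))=-958771/ 51408+1118 * sqrt(6)/ 21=111.76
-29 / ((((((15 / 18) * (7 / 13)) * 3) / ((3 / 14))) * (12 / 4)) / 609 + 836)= -32799 / 945551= -0.03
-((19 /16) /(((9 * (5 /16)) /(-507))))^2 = -10310521 /225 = -45824.54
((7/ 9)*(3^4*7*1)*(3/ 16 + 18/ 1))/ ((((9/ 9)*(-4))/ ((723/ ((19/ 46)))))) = -2134016199/ 608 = -3509895.06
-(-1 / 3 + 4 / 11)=-1 / 33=-0.03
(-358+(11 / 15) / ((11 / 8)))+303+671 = 9248 / 15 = 616.53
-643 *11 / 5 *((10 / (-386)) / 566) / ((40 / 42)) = 148533 / 2184760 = 0.07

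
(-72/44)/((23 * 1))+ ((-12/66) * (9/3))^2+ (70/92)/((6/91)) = 392945/33396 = 11.77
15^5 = 759375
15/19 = 0.79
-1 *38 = -38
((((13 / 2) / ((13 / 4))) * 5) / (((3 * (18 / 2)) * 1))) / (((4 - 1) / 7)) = 70 / 81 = 0.86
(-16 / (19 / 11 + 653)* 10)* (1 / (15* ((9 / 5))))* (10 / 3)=-8800 / 291681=-0.03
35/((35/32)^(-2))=42875/1024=41.87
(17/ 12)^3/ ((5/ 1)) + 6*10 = 523313/ 8640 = 60.57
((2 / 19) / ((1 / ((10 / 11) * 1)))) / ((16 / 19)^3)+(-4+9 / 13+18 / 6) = -21591 / 146432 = -0.15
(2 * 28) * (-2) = -112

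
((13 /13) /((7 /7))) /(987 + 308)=1 /1295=0.00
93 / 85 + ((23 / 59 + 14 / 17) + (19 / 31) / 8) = 2965141 / 1243720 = 2.38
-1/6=-0.17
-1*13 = -13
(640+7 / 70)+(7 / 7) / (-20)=12801 / 20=640.05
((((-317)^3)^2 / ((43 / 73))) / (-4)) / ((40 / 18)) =-666685397572221033 / 3440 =-193803894643087.51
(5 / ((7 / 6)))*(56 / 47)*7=1680 / 47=35.74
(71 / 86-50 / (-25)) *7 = 1701 / 86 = 19.78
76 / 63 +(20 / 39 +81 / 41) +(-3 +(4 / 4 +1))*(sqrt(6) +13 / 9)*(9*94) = -846*sqrt(6) - 40909471 / 33579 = -3290.57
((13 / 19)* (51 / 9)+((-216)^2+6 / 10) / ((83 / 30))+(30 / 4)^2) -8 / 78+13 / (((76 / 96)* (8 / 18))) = 4172561147 / 246012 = 16960.80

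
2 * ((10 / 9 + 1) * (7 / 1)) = 266 / 9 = 29.56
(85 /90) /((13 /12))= 34 /39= 0.87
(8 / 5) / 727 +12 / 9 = 14564 / 10905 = 1.34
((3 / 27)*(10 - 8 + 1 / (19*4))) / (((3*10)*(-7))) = -17 / 15960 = -0.00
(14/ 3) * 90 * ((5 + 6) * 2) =9240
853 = 853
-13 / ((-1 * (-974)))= -13 / 974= -0.01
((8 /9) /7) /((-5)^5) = -8 /196875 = -0.00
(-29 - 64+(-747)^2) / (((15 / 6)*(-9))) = -371944 / 15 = -24796.27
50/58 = 25/29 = 0.86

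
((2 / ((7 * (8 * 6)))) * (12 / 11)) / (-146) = -1 / 22484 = -0.00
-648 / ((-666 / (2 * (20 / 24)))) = 60 / 37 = 1.62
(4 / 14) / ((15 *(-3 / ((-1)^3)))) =2 / 315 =0.01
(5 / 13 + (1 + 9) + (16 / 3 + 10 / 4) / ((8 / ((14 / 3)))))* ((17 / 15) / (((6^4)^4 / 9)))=237949 / 4400931455631360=0.00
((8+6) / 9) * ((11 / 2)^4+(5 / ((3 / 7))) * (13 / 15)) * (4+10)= 6528025 / 324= 20148.23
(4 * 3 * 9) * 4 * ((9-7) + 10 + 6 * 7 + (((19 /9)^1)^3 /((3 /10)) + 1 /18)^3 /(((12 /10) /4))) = 51932002765621516 /1162261467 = 44681858.81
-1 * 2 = -2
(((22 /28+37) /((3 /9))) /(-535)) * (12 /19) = -9522 /71155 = -0.13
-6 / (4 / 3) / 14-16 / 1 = -457 / 28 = -16.32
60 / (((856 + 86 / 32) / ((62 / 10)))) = 5952 / 13739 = 0.43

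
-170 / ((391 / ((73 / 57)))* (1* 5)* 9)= -146 / 11799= -0.01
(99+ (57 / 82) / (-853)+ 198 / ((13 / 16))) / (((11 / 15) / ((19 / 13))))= 682.99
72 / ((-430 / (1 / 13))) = -36 / 2795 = -0.01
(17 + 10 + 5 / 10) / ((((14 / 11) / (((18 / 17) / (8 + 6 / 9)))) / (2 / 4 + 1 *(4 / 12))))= 27225 / 12376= 2.20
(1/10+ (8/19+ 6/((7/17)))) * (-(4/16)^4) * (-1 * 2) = 20073/170240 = 0.12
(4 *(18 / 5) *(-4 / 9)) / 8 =-4 / 5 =-0.80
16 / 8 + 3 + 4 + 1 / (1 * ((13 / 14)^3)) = 10.25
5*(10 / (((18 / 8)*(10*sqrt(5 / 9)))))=4*sqrt(5) / 3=2.98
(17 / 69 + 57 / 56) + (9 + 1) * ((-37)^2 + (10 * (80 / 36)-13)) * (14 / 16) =139807735 / 11592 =12060.71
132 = 132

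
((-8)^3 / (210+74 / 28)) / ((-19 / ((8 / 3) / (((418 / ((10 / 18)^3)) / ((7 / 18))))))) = 12544000 / 232685871561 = 0.00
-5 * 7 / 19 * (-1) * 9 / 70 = 9 / 38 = 0.24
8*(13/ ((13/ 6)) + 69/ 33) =712/ 11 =64.73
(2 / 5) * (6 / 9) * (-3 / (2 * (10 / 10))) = -2 / 5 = -0.40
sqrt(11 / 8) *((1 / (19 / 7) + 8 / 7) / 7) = 201 *sqrt(22) / 3724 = 0.25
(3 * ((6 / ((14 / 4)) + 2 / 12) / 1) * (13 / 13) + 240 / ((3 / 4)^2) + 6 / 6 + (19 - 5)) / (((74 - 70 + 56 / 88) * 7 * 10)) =206657 / 149940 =1.38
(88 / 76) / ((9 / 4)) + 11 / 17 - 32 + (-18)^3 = -17043271 / 2907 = -5862.84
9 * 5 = 45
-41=-41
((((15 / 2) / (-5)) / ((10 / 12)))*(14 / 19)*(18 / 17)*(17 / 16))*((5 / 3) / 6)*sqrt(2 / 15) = -21*sqrt(30) / 760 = -0.15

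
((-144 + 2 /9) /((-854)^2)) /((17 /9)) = -647 /6199186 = -0.00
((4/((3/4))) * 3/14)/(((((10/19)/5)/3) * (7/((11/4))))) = 627/49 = 12.80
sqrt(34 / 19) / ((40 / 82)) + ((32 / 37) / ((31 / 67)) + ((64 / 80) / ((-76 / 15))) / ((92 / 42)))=1801595 / 1002478 + 41 *sqrt(646) / 380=4.54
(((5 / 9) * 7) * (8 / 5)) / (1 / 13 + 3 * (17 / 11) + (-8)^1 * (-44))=4004 / 229545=0.02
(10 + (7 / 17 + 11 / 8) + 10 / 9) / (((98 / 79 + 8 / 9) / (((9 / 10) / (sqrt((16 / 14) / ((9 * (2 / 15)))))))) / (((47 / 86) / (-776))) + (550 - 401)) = -0.00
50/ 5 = 10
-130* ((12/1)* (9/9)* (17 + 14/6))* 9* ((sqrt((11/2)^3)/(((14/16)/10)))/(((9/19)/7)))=-591315086.34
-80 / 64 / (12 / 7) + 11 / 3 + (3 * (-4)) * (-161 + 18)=27503 / 16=1718.94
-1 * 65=-65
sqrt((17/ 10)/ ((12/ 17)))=17 * sqrt(30)/ 60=1.55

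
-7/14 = -1/2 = -0.50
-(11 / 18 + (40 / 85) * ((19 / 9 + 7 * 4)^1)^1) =-4523 / 306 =-14.78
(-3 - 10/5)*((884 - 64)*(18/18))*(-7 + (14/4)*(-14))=229600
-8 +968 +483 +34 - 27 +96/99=47882/33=1450.97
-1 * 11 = -11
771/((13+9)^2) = 771/484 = 1.59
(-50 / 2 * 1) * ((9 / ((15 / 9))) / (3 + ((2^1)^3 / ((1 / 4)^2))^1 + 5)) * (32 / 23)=-540 / 391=-1.38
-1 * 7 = -7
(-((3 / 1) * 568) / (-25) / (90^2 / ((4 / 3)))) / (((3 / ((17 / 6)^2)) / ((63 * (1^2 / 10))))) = 143633 / 759375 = 0.19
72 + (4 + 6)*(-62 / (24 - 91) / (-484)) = 583549 / 8107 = 71.98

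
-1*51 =-51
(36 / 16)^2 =81 / 16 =5.06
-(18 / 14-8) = 47 / 7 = 6.71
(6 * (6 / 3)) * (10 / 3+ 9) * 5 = 740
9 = 9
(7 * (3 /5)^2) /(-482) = -63 /12050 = -0.01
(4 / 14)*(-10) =-20 / 7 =-2.86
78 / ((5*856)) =39 / 2140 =0.02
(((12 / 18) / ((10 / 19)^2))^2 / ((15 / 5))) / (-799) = -130321 / 53932500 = -0.00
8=8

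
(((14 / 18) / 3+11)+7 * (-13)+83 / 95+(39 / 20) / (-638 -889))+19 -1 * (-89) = 152135467 / 5222340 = 29.13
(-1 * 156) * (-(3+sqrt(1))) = 624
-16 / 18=-8 / 9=-0.89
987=987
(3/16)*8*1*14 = 21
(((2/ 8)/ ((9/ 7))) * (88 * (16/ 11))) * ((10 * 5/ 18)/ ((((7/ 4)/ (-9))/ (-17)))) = 54400/ 9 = 6044.44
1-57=-56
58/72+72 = 2621/36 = 72.81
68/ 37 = 1.84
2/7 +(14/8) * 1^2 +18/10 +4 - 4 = 3.84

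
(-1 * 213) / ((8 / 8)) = -213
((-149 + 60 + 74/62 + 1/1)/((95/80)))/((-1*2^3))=5382/589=9.14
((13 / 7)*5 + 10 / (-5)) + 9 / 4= 267 / 28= 9.54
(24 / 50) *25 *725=8700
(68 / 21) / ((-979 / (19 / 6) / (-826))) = 8.65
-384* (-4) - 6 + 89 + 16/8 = 1621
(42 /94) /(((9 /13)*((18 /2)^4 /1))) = 91 /925101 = 0.00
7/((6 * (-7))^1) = -1/6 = -0.17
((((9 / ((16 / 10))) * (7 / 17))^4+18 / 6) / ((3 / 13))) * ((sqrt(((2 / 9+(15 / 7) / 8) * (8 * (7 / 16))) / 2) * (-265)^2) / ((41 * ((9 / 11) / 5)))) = 181962648989889625 * sqrt(494) / 3029655453696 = 1334911.53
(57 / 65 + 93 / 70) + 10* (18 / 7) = 25407 / 910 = 27.92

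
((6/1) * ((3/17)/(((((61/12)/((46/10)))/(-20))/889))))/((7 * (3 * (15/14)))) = -3925824/5185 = -757.15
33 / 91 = 0.36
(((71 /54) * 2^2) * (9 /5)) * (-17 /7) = -2414 /105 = -22.99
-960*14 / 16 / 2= -420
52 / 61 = 0.85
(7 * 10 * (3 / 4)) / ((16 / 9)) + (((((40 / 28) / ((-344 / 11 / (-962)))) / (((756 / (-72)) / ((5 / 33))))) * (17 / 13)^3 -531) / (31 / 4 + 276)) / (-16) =3450981634981 / 116396411040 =29.65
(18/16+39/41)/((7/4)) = 681/574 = 1.19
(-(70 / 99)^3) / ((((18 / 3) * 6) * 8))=-42875 / 34930764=-0.00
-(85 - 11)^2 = -5476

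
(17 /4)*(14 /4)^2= 833 /16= 52.06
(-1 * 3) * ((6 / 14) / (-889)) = 9 / 6223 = 0.00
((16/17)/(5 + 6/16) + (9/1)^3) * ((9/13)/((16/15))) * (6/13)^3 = 1942883415/41756182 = 46.53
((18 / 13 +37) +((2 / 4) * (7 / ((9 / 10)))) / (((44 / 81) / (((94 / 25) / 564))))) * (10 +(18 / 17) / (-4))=72764723 / 194480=374.15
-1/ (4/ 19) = -19/ 4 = -4.75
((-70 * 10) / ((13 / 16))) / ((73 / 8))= -89600 / 949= -94.42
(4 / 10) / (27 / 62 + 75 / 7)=0.04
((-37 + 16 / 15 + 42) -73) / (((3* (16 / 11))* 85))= -2761 / 15300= -0.18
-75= -75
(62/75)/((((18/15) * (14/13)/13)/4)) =10478/315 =33.26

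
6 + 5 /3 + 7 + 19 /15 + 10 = 389 /15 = 25.93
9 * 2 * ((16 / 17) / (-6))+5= 37 / 17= 2.18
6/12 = 1/2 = 0.50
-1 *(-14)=14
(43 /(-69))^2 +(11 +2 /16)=438521 /38088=11.51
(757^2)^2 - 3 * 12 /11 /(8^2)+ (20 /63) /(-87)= 316778711433110207 /964656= 328385156400.95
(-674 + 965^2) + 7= 930558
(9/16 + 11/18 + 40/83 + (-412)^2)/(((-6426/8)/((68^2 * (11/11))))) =-137958405100/141183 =-977160.18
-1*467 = -467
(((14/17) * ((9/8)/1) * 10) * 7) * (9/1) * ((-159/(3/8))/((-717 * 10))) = 140238/4063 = 34.52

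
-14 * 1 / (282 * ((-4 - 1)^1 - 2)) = 1 / 141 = 0.01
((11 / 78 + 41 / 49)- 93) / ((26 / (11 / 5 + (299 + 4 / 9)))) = -2387048983 / 2235870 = -1067.62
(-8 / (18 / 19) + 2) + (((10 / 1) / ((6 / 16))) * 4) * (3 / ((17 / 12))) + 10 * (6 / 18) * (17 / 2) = 37909 / 153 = 247.77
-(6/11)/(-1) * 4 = 24/11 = 2.18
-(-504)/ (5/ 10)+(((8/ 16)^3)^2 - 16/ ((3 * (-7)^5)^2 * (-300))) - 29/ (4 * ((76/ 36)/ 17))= 220178051657326489/ 231855684379200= 949.63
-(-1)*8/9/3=8/27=0.30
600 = 600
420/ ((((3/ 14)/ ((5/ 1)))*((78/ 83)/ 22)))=8947400/ 39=229420.51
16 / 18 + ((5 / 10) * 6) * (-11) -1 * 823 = -7696 / 9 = -855.11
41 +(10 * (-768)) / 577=15977 / 577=27.69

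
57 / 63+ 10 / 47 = 1103 / 987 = 1.12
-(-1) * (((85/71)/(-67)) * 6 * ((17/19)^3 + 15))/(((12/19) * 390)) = -916283/133947606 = -0.01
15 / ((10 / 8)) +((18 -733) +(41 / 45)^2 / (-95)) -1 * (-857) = 153.99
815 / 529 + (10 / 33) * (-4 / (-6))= 1.74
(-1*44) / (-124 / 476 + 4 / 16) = 20944 / 5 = 4188.80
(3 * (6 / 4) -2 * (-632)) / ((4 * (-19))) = -2537 / 152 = -16.69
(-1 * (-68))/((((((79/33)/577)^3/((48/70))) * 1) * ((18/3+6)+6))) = 625917232323504/17256365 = 36271673.22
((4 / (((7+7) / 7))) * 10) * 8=160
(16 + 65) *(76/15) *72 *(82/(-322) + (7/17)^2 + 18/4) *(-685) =-4157901550224/46529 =-89361506.81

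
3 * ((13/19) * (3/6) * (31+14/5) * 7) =46137/190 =242.83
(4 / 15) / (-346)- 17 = -44117 / 2595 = -17.00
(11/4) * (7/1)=77/4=19.25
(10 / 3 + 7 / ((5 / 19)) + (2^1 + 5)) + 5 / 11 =6169 / 165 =37.39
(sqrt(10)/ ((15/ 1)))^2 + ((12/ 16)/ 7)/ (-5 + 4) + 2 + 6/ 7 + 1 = 683/ 180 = 3.79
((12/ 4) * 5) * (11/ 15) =11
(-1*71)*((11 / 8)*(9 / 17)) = -7029 / 136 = -51.68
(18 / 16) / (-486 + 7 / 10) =-45 / 19412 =-0.00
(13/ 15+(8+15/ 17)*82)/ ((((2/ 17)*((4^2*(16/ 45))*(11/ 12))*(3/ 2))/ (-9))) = -5020677/ 704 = -7131.64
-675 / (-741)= 225 / 247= 0.91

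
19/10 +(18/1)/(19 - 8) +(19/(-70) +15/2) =8289/770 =10.76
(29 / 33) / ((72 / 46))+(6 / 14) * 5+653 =5452837 / 8316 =655.70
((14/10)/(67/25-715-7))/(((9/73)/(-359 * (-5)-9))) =-651890/23121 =-28.19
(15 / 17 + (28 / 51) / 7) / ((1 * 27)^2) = 49 / 37179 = 0.00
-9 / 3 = -3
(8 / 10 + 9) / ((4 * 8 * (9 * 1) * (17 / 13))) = 637 / 24480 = 0.03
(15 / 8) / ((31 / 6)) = 45 / 124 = 0.36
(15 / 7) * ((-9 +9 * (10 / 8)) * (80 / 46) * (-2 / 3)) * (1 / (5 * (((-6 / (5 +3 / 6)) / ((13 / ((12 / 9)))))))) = 6435 / 644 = 9.99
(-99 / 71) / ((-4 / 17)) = 1683 / 284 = 5.93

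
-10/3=-3.33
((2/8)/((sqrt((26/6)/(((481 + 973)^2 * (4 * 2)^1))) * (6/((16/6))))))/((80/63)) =5089 * sqrt(78)/260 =172.86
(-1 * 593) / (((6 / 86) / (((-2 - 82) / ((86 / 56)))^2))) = -1093473024 / 43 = -25429605.21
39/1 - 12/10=189/5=37.80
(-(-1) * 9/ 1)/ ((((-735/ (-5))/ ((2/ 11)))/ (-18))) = -108/ 539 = -0.20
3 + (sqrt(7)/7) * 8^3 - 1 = 2 + 512 * sqrt(7)/7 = 195.52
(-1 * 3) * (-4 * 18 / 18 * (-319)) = -3828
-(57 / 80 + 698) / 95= -55897 / 7600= -7.35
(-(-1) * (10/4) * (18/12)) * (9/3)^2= 135/4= 33.75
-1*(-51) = 51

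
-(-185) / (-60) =-37 / 12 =-3.08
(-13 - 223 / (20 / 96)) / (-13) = 5417 / 65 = 83.34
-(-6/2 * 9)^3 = 19683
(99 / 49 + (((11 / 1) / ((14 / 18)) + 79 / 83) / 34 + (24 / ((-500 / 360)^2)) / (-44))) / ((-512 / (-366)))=23721004059 / 15210580000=1.56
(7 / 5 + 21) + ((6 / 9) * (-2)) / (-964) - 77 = -197374 / 3615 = -54.60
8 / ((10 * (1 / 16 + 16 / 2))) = 64 / 645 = 0.10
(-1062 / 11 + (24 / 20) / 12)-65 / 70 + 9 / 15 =-37258 / 385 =-96.77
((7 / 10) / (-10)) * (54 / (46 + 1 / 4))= -378 / 4625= -0.08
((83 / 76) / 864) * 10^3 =10375 / 8208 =1.26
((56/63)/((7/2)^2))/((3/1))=32/1323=0.02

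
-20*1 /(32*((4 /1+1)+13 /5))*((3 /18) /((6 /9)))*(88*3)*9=-7425 /152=-48.85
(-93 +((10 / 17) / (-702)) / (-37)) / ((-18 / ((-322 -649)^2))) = 9679414073861 / 1987011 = 4871343.98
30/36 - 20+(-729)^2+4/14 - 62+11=22317587/42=531371.12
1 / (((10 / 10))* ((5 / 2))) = 2 / 5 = 0.40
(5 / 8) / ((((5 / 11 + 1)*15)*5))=11 / 1920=0.01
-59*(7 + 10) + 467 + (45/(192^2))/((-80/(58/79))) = -1387528221/2588672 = -536.00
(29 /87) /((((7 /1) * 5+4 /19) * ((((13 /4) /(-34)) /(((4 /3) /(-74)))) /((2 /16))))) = 646 /2896101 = 0.00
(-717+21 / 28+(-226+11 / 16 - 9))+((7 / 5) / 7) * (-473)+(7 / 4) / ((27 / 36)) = -250279 / 240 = -1042.83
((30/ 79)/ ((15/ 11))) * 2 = 44/ 79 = 0.56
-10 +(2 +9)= 1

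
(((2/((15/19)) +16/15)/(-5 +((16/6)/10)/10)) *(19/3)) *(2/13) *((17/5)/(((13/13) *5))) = -11628/24245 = -0.48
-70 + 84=14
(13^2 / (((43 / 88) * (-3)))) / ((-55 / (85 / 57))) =22984 / 7353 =3.13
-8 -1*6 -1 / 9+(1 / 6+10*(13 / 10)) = -17 / 18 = -0.94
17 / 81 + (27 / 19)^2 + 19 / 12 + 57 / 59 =32977231 / 6900876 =4.78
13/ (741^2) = 1/ 42237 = 0.00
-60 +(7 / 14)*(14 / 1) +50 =-3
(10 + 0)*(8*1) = 80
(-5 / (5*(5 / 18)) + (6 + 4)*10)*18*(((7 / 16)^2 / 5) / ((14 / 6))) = 45549 / 1600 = 28.47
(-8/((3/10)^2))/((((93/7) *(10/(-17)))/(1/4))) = 2.84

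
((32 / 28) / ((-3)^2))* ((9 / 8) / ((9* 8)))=1 / 504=0.00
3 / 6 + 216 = 433 / 2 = 216.50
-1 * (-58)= 58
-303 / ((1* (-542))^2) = -303 / 293764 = -0.00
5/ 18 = 0.28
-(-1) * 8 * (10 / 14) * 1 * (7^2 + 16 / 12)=6040 / 21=287.62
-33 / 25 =-1.32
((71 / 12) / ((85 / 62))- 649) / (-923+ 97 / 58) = 0.70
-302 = -302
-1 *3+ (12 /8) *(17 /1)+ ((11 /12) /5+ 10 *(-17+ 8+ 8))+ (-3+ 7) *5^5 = 750761 /60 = 12512.68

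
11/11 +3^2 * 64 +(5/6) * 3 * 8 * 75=2077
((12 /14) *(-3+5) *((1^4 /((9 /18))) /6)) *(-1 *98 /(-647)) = 56 /647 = 0.09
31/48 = 0.65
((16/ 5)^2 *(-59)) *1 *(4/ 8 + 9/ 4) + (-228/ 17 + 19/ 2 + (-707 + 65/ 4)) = -4005373/ 1700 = -2356.10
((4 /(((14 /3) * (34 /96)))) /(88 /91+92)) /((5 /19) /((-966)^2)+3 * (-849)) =-1843916256 /180407082120485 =-0.00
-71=-71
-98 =-98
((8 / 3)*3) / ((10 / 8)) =32 / 5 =6.40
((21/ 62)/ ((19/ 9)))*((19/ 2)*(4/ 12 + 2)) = 441/ 124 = 3.56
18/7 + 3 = 5.57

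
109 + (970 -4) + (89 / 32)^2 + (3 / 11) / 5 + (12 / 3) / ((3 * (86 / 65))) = 7874093383 / 7265280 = 1083.80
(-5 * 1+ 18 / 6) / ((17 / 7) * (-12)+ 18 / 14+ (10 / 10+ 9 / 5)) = 70 / 877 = 0.08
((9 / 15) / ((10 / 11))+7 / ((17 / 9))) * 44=81642 / 425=192.10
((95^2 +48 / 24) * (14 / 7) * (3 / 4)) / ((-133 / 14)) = -27081 / 19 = -1425.32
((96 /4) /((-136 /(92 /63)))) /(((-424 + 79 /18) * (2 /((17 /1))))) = 276 /52871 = 0.01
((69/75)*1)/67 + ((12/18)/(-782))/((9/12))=0.01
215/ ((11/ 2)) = 430/ 11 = 39.09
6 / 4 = 3 / 2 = 1.50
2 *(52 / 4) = 26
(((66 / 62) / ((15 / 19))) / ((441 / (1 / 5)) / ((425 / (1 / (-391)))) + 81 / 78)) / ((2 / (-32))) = -577916768 / 27462249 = -21.04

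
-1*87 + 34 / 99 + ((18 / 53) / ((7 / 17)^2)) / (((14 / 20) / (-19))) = -253807261 / 1799721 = -141.03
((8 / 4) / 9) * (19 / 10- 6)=-41 / 45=-0.91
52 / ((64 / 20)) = 65 / 4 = 16.25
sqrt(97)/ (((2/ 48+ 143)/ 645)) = 15480*sqrt(97)/ 3433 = 44.41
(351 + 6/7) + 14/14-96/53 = 130238/371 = 351.05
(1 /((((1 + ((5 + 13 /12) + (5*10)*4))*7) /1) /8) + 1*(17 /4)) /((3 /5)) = 296099 /41748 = 7.09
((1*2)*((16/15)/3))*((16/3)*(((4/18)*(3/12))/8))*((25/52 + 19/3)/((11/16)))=136064/521235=0.26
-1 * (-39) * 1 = 39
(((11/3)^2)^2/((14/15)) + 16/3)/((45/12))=150442/2835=53.07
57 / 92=0.62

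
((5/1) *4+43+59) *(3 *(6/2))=1098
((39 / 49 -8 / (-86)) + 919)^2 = 3756642498436 / 4439449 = 846195.66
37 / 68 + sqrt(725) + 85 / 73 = 28.63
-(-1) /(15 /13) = 13 /15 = 0.87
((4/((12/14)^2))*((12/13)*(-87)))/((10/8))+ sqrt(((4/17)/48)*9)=-22736/65+ sqrt(51)/34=-349.57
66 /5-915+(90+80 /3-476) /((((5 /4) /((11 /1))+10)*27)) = -32552813 /36045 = -903.12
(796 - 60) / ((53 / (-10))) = -7360 / 53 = -138.87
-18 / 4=-9 / 2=-4.50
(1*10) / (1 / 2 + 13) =20 / 27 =0.74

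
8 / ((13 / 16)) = 128 / 13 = 9.85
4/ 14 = 0.29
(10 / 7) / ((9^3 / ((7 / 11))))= 10 / 8019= 0.00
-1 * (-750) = 750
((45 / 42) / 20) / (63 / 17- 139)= -51 / 128800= -0.00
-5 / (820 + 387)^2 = -5 / 1456849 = -0.00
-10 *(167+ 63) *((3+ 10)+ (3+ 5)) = -48300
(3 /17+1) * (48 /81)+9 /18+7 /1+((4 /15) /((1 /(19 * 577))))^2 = 196145974333 /22950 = 8546665.55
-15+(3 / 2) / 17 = -507 / 34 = -14.91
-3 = -3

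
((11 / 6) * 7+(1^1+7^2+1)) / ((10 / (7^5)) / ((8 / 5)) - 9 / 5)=-64370810 / 1814781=-35.47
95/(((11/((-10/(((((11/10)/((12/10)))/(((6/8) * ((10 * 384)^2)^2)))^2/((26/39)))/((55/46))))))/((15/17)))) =-1922366988726455645832217000000.00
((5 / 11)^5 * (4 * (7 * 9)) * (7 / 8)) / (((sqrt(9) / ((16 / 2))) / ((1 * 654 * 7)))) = 52232.37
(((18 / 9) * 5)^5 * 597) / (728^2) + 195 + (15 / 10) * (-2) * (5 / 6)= 2526905 / 8281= 305.14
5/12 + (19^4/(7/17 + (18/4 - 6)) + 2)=-53169895/444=-119752.02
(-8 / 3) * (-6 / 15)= 1.07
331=331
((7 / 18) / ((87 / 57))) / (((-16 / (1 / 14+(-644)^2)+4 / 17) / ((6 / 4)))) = 1.62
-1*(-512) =512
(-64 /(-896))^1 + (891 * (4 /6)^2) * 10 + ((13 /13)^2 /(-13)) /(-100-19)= 12252463 /3094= 3960.07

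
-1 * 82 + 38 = -44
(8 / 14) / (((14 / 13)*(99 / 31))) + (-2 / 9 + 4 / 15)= 5108 / 24255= 0.21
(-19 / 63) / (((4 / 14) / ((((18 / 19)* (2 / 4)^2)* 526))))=-263 / 2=-131.50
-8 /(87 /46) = -368 /87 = -4.23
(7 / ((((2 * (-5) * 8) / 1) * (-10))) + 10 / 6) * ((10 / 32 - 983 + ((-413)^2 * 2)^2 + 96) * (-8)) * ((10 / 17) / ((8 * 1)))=-7487110631144857 / 65280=-114692258442.78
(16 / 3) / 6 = 8 / 9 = 0.89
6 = 6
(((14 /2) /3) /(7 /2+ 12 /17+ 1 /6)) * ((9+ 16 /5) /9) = 7259 /10035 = 0.72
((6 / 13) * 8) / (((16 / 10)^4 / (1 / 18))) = 625 / 19968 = 0.03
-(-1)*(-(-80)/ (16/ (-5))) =-25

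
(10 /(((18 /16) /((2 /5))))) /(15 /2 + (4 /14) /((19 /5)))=0.47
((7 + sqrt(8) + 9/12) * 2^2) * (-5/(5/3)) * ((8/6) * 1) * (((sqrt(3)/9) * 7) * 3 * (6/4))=-1026.05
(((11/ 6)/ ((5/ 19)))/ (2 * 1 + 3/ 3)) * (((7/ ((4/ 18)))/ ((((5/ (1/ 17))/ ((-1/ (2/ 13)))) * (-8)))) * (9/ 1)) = 171171/ 27200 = 6.29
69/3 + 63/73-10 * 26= -17238/73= -236.14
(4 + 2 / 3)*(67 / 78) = 469 / 117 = 4.01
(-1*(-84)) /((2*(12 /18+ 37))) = 126 /113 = 1.12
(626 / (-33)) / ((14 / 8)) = -2504 / 231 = -10.84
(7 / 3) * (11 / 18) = 77 / 54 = 1.43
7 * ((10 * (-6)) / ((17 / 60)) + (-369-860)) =-171451 / 17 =-10085.35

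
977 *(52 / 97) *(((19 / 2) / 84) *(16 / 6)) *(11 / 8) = 217.19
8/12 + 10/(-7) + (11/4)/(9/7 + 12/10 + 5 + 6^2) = -89323/127848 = -0.70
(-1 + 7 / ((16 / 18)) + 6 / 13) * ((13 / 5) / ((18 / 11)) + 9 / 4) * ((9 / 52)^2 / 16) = 4745097 / 89989120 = 0.05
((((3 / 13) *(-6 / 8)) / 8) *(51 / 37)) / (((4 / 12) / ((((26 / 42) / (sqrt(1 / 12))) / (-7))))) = 459 *sqrt(3) / 29008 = 0.03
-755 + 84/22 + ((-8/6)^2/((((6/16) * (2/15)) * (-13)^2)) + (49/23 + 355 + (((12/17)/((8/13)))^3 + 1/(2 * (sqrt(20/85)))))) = -5933896303693/15124690152 + sqrt(17)/4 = -391.30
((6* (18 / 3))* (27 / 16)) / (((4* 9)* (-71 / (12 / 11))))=-81 / 3124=-0.03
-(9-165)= 156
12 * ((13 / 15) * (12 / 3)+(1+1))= 328 / 5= 65.60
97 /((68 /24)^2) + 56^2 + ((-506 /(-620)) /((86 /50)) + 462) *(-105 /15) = -68755875 /770474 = -89.24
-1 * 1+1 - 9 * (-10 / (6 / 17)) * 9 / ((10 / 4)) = 918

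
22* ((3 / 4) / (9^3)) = 11 / 486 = 0.02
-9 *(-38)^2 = -12996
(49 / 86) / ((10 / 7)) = 343 / 860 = 0.40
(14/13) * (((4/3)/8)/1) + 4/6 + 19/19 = 24/13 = 1.85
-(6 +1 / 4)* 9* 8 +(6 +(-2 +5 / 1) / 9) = -1331 / 3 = -443.67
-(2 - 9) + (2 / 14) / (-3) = 146 / 21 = 6.95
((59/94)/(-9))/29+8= 196213/24534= 8.00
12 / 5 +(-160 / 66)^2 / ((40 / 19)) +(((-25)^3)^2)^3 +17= 79235178418457508087158323958 / 5445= 14551915228366851806640650.00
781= 781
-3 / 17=-0.18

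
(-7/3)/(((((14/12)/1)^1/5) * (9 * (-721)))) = 10/6489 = 0.00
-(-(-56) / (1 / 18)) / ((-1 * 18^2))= 28 / 9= 3.11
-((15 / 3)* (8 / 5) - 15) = 7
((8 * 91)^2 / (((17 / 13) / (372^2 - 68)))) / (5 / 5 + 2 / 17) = 952968470272 / 19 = 50156235277.47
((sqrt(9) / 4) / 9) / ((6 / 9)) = 1 / 8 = 0.12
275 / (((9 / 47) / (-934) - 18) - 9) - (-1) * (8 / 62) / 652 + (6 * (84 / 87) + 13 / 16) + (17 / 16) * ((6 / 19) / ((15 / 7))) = -180719495751389 / 52799848428240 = -3.42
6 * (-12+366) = 2124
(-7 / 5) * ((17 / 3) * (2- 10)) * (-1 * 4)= -3808 / 15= -253.87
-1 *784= -784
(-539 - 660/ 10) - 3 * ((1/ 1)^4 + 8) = -632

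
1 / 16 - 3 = -47 / 16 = -2.94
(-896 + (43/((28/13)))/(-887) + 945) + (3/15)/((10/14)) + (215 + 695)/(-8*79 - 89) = 3069432631/63952700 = 48.00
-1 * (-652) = 652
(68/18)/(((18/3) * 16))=17/432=0.04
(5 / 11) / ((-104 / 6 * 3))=-5 / 572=-0.01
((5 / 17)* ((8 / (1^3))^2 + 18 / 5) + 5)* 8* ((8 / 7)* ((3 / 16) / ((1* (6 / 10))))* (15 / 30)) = 4230 / 119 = 35.55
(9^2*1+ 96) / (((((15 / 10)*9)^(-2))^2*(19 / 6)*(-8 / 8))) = -282195171 / 152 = -1856547.18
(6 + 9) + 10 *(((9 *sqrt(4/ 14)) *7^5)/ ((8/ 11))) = 15 + 1188495 *sqrt(14)/ 4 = 1111750.27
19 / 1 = 19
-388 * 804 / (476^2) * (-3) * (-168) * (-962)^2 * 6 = -7794740880576 / 2023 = -3853060247.44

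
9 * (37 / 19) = 333 / 19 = 17.53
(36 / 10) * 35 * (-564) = -71064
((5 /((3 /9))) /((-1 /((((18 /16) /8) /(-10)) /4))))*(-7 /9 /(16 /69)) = -1449 /8192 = -0.18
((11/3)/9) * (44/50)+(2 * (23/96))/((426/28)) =149531/383400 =0.39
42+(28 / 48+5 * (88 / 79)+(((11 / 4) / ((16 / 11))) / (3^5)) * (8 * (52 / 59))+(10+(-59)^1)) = -3589003 / 4530492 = -0.79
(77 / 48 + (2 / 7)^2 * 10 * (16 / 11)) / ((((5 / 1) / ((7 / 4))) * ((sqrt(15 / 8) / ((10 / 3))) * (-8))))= -72223 * sqrt(30) / 1330560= -0.30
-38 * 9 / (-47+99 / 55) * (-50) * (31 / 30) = -44175 / 113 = -390.93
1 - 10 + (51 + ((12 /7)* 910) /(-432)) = 691 /18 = 38.39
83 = 83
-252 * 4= -1008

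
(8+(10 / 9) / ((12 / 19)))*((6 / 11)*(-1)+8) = 21607 / 297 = 72.75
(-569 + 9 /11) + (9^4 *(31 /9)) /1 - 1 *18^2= 238775 /11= 21706.82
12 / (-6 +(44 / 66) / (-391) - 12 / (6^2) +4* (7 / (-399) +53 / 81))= -7220988 / 2279383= -3.17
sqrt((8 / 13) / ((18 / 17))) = 2* sqrt(221) / 39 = 0.76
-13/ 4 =-3.25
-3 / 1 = -3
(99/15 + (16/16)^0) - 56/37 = 6.09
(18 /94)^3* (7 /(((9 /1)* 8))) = 567 /830584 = 0.00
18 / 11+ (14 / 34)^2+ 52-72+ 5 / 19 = -1083046 / 60401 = -17.93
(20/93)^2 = 400/8649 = 0.05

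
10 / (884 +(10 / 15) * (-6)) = 1 / 88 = 0.01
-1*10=-10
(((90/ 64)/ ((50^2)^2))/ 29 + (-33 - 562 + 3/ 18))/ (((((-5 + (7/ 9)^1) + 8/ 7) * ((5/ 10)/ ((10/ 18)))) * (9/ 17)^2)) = 765.78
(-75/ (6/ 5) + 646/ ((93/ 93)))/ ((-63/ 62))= -12059/ 21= -574.24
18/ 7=2.57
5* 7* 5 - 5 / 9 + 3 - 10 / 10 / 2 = 3185 / 18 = 176.94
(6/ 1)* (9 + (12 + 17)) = 228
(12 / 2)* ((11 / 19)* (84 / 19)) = 5544 / 361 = 15.36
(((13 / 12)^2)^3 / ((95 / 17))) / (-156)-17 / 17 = -3410333741 / 3404021760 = -1.00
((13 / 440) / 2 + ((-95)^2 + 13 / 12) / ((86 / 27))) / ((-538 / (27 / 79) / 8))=-2895221583 / 201034460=-14.40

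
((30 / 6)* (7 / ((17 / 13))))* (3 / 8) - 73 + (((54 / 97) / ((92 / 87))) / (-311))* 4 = -5941999411 / 94362376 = -62.97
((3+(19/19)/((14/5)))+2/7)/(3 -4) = -51/14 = -3.64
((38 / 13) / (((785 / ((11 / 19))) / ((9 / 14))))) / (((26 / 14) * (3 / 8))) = 264 / 132665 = 0.00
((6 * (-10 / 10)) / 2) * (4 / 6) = -2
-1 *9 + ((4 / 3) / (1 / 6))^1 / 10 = -41 / 5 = -8.20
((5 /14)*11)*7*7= 385 /2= 192.50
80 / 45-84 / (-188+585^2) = 5471836 / 3078333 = 1.78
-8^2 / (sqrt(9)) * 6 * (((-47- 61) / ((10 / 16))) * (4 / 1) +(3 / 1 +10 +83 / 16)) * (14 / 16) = 376887 / 5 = 75377.40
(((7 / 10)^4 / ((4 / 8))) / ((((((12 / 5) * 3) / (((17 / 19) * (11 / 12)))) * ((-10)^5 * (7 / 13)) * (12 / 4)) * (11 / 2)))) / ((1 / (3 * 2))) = -75803 / 205200000000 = -0.00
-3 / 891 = -1 / 297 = -0.00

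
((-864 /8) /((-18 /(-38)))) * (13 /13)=-228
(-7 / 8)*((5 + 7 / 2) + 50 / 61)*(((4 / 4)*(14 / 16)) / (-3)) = 18571 / 7808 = 2.38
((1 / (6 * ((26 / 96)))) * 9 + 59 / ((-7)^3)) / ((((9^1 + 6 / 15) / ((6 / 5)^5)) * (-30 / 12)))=-372143808 / 654915625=-0.57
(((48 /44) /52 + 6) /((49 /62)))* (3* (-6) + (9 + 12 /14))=-434682 /7007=-62.04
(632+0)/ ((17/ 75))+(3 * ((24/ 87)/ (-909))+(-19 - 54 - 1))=405449618/ 149379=2714.23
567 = 567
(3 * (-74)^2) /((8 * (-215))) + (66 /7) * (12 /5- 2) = -17397 /3010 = -5.78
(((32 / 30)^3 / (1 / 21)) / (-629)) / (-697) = 28672 / 493214625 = 0.00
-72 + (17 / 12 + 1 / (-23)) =-19493 / 276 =-70.63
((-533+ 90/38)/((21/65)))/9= -655330/3591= -182.49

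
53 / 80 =0.66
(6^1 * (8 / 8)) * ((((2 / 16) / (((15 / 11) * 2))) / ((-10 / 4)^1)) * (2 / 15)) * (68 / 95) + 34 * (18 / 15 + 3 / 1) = 5086876 / 35625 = 142.79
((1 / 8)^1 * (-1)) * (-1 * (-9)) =-9 / 8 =-1.12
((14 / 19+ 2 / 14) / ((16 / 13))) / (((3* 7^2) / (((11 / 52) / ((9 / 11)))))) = 1573 / 1251264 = 0.00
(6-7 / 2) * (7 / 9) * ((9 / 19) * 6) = 105 / 19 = 5.53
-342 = -342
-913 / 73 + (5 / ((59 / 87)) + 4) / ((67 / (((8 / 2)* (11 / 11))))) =-3413157 / 288569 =-11.83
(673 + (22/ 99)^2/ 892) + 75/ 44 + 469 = 908984393/ 794772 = 1143.70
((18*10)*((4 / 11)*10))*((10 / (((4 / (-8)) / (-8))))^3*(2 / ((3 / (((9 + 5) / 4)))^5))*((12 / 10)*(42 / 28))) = 688414720000 / 33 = 20861052121.21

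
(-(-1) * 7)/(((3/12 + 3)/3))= 84/13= 6.46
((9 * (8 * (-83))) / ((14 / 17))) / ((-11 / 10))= 507960 / 77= 6596.88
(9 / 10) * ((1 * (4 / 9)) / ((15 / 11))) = 22 / 75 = 0.29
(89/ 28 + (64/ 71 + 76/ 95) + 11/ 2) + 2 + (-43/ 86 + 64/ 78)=4923473/ 387660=12.70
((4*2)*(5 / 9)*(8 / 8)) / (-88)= -5 / 99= -0.05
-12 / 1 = -12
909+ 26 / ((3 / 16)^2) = 14837 / 9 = 1648.56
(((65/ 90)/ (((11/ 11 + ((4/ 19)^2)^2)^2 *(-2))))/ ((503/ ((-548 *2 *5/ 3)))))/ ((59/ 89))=26920475940658690/ 13662089744596191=1.97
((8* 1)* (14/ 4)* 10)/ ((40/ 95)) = 665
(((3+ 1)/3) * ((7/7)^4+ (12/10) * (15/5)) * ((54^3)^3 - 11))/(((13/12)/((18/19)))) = 25862122363163517792/1235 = 20940989767743739.10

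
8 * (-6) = -48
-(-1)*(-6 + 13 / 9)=-41 / 9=-4.56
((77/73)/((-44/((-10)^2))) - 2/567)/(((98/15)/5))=-2484275/1352106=-1.84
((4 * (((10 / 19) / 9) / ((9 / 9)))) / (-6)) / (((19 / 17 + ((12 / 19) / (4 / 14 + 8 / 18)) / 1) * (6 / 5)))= -19550 / 1193049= -0.02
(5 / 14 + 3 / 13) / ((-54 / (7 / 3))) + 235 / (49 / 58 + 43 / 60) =132461237 / 880308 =150.47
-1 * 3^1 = -3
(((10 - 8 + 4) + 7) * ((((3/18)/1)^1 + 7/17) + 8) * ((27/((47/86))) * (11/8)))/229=48423375/1463768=33.08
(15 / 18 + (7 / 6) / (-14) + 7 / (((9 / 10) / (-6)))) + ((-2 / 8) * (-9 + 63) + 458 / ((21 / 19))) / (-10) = -18061 / 210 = -86.00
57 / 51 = 19 / 17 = 1.12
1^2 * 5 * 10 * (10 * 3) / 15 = 100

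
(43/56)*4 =3.07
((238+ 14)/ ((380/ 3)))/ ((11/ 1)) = 0.18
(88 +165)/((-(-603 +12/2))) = 253/597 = 0.42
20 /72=5 /18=0.28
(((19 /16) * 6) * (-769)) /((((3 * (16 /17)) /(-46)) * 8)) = 5712901 /512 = 11158.01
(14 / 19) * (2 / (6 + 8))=2 / 19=0.11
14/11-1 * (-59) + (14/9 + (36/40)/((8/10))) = 49859/792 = 62.95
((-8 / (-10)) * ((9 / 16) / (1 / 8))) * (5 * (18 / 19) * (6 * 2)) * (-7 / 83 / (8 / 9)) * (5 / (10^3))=-15309 / 157700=-0.10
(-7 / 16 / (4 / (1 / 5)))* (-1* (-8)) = -7 / 40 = -0.18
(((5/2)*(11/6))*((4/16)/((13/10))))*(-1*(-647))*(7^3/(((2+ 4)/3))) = 61028275/624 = 97801.72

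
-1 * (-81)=81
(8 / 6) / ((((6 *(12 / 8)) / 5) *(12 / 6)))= 10 / 27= 0.37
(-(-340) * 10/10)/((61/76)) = 25840/61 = 423.61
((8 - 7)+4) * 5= 25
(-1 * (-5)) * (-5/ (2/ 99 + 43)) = -2475/ 4259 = -0.58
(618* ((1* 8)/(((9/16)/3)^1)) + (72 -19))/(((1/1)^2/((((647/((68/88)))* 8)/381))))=1002870704/2159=464507.04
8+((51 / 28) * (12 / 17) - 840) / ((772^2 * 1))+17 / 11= 437983659 / 45890768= 9.54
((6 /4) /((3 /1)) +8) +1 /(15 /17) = 289 /30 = 9.63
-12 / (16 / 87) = -65.25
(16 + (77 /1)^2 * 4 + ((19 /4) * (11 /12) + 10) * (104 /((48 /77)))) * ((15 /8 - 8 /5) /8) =16553911 /18432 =898.11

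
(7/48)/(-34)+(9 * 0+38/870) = 3107/78880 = 0.04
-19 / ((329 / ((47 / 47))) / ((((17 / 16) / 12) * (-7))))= 323 / 9024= 0.04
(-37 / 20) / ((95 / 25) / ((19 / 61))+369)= -37 / 7624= -0.00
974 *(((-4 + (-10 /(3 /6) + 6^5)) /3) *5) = 12584080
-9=-9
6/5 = 1.20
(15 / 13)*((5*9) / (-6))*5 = -43.27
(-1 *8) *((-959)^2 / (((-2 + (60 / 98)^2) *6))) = 4416308162 / 5853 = 754537.53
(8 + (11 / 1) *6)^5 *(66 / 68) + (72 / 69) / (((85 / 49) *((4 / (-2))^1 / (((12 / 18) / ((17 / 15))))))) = 2153741723.12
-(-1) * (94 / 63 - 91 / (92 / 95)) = -535987 / 5796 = -92.48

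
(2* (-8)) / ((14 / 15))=-120 / 7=-17.14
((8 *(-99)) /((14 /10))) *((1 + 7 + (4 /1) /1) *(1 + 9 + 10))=-950400 /7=-135771.43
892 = 892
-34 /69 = -0.49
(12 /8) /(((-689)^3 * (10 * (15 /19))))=-19 /32708276900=-0.00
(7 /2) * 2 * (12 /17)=84 /17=4.94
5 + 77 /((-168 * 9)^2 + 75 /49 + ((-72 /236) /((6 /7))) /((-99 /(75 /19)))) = 5.00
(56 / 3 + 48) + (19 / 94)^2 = 1768283 / 26508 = 66.71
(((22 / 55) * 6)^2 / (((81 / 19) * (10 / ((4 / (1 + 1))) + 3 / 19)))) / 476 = 722 / 1311975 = 0.00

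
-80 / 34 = -40 / 17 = -2.35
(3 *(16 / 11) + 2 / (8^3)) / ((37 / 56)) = 86093 / 13024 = 6.61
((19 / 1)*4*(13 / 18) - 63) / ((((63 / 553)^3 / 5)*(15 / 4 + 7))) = -719836940 / 282123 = -2551.50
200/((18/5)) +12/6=518/9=57.56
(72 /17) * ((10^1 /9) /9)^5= 800000 /6586148313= 0.00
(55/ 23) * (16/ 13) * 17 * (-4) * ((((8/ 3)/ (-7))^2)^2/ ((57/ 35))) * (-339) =877.40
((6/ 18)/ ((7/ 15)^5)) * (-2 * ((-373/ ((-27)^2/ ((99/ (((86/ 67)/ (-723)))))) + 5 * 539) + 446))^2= 16902499390871403125/ 279685287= 60433995553.26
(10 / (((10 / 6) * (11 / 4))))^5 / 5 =7962624 / 805255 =9.89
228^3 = 11852352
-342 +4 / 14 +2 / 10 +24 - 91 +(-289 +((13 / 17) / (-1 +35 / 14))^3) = -3237793703 / 4642785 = -697.38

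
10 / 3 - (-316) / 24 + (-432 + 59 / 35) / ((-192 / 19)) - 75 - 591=-4078481 / 6720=-606.92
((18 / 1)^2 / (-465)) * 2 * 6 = -1296 / 155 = -8.36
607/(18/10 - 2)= -3035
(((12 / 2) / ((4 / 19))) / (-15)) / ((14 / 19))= -2.58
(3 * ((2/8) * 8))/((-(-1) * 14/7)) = 3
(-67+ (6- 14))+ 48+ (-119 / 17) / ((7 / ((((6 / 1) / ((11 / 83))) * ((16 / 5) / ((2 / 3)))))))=-13437 / 55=-244.31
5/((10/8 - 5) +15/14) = -1.87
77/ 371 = 11/ 53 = 0.21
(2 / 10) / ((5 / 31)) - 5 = -94 / 25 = -3.76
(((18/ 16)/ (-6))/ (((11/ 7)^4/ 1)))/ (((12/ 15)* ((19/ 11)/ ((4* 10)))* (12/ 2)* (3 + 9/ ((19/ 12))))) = -12005/ 702768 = -0.02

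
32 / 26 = 16 / 13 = 1.23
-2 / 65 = -0.03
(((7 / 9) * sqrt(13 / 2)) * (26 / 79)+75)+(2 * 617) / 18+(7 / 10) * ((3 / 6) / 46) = 91 * sqrt(26) / 711+1188703 / 8280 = 144.22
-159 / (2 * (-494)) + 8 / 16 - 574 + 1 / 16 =-2265589 / 3952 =-573.28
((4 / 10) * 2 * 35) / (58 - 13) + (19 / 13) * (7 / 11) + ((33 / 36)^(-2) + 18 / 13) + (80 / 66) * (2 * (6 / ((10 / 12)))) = 1527649 / 70785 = 21.58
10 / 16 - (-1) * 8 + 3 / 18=211 / 24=8.79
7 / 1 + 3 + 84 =94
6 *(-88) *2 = -1056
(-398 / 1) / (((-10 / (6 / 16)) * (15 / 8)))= 199 / 25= 7.96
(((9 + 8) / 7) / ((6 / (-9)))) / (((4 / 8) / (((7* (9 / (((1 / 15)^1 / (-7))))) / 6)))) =16065 / 2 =8032.50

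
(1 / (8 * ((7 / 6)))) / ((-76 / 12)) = -9 / 532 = -0.02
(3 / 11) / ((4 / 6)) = 9 / 22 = 0.41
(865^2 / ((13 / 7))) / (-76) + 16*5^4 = 4642425 / 988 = 4698.81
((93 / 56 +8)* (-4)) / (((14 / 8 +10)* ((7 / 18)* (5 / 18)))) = -350568 / 11515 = -30.44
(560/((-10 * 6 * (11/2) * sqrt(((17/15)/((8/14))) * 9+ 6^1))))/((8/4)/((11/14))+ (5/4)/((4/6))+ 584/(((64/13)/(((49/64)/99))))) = -57344 * sqrt(265)/14339945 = -0.07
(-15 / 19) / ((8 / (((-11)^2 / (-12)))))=605 / 608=1.00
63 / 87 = 21 / 29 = 0.72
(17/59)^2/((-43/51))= -14739/149683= -0.10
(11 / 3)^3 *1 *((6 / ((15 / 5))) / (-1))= -98.59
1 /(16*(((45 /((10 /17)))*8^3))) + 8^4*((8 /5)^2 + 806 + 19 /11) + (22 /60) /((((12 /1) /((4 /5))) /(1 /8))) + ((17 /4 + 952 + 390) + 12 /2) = 572215936611859 /172339200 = 3320288.92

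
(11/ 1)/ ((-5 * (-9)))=11/ 45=0.24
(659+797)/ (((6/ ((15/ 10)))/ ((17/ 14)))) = 442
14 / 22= 7 / 11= 0.64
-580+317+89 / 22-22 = -6181 / 22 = -280.95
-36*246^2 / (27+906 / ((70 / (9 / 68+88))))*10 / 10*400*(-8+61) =-36640743552000 / 926363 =-39553332.28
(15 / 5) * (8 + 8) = 48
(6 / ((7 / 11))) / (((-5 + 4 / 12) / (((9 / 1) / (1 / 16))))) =-14256 / 49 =-290.94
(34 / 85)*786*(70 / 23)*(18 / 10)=198072 / 115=1722.37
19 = 19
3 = 3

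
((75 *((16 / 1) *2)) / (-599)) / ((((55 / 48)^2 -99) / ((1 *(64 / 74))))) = 176947200 / 4988248573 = 0.04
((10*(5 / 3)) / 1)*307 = 15350 / 3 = 5116.67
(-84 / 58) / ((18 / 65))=-455 / 87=-5.23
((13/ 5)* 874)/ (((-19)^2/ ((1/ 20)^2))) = 0.02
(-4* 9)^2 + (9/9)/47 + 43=62934/47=1339.02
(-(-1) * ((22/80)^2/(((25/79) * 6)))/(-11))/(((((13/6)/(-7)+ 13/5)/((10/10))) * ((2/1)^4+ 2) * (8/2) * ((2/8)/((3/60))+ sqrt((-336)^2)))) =-553/8588736000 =-0.00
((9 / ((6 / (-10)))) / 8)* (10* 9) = -675 / 4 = -168.75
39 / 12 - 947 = -3775 / 4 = -943.75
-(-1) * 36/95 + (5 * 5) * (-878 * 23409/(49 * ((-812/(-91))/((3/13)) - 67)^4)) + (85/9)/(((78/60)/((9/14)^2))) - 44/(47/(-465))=3472260472041/8219752450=422.43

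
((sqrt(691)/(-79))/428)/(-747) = sqrt(691)/25257564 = 0.00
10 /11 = 0.91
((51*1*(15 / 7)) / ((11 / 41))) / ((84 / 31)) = 150.33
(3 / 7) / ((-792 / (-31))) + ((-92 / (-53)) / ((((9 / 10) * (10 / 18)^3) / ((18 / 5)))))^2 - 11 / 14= 18991134822901 / 11587125000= 1638.99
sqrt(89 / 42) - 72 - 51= -121.54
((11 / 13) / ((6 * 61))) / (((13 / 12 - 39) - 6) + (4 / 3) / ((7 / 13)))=-154 / 2760433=-0.00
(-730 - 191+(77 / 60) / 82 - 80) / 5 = -4924843 / 24600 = -200.20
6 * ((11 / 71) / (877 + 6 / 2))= 3 / 2840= 0.00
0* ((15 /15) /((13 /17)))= 0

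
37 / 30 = 1.23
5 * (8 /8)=5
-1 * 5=-5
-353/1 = -353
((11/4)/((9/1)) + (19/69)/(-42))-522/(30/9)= -4529603/28980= -156.30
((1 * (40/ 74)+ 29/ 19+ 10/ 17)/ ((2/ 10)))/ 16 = 158655/ 191216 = 0.83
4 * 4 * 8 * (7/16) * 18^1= 1008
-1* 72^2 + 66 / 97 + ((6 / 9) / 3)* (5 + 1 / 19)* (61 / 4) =-28563902 / 5529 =-5166.20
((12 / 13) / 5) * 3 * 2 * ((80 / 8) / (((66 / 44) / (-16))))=-1536 / 13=-118.15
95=95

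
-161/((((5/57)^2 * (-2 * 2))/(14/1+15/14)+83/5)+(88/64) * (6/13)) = -28696662540/3071536259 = -9.34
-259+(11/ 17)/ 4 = -258.84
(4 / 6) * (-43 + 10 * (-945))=-6328.67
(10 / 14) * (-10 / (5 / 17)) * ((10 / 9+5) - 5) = -1700 / 63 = -26.98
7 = 7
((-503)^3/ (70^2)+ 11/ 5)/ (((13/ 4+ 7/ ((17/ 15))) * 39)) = -2163296699/ 30623775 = -70.64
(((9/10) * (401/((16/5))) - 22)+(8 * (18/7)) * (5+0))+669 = 193231/224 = 862.64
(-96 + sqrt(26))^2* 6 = 49577.93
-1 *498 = -498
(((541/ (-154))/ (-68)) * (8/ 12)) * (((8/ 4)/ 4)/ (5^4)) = 541/ 19635000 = 0.00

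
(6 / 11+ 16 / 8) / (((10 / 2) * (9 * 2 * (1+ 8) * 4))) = 0.00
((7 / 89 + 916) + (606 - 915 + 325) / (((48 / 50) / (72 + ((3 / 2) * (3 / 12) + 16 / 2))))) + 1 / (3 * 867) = 2088644105 / 925956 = 2255.66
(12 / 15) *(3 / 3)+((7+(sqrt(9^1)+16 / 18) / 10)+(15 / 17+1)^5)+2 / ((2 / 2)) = 4321907749 / 127787130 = 33.82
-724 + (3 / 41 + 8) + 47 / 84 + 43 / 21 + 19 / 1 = -797079 / 1148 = -694.32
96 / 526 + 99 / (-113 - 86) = -16485 / 52337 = -0.31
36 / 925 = 0.04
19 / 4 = 4.75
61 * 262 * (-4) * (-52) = 3324256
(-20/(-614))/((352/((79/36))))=395/1945152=0.00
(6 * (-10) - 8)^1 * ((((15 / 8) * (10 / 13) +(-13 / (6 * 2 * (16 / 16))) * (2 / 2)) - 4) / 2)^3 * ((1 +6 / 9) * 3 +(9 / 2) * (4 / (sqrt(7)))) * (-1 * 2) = -97351792 * sqrt(7) / 46137 - 243379480 / 59319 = -9685.58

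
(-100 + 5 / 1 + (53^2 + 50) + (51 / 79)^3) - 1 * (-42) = 1383600085 / 493039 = 2806.27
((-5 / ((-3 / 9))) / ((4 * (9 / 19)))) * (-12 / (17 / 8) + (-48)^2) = 309320 / 17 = 18195.29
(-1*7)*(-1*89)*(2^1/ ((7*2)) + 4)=2581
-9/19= -0.47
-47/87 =-0.54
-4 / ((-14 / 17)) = 34 / 7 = 4.86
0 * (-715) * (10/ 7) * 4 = 0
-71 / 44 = -1.61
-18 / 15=-6 / 5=-1.20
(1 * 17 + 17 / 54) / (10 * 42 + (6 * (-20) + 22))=935 / 17388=0.05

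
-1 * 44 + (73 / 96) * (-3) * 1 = -1481 / 32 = -46.28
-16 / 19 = -0.84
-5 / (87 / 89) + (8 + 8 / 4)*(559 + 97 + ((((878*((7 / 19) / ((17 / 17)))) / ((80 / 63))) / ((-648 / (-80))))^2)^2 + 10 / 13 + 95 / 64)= 9788359.75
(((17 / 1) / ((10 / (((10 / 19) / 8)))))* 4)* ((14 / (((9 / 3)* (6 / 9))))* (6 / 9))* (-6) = -238 / 19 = -12.53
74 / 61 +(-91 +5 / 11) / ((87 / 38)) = -745970 / 19459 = -38.34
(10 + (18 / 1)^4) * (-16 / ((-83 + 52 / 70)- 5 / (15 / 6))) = 58792160 / 2949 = 19936.30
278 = 278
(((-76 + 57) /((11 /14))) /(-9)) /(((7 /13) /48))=7904 /33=239.52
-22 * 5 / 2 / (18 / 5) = -275 / 18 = -15.28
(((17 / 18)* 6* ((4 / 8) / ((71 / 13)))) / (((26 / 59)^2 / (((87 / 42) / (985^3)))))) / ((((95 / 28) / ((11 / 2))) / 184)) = 434181649 / 251394199314375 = 0.00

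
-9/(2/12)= -54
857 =857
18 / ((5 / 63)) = 1134 / 5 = 226.80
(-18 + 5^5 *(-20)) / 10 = -31259 / 5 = -6251.80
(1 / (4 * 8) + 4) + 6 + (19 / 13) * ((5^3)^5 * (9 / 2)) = 83496093754173 / 416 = 200711763832.15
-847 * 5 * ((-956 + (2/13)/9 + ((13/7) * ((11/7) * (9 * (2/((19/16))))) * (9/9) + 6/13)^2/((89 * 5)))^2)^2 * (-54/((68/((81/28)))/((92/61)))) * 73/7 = 9862414798022393486913191707717506712622210833449376971540363832/78634360103834914532556248513817508422542422125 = 125421187188390612.38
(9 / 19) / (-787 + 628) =-0.00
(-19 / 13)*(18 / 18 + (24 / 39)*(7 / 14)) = -1.91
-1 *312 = -312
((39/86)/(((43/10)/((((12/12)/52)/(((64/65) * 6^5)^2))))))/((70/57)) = 80275/2849409582759936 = 0.00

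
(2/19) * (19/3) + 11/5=43/15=2.87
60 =60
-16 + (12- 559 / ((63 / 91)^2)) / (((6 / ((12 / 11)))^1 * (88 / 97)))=-9696667 / 39204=-247.34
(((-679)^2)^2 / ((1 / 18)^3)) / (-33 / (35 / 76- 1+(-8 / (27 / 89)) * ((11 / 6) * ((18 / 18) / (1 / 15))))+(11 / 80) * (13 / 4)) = 590739249746559400865280 / 234622861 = 2517824764512437.69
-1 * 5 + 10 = 5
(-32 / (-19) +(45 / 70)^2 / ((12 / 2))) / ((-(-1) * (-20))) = -13057 / 148960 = -0.09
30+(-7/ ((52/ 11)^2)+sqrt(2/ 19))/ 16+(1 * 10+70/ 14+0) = sqrt(38)/ 304+1946033/ 43264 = 45.00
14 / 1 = 14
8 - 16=-8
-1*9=-9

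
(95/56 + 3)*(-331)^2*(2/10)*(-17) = -489847231/280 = -1749454.40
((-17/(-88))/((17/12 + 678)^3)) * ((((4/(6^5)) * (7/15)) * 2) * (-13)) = -3094/804782975401845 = -0.00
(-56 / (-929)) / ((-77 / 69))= -552 / 10219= -0.05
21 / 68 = 0.31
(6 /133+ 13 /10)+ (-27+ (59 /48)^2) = -36992527 /1532160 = -24.14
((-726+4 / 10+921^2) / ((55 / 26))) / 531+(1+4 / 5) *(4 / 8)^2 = 440970853 / 584100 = 754.96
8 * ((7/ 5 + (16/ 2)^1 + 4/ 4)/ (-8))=-52/ 5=-10.40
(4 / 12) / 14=1 / 42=0.02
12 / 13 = 0.92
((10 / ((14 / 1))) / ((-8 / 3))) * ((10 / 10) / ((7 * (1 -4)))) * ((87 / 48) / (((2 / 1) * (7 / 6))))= 435 / 43904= 0.01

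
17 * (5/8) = 85/8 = 10.62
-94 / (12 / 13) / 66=-1.54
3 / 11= 0.27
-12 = -12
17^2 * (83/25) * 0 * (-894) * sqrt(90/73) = 0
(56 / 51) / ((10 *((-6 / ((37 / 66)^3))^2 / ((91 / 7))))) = 233481103219 / 189690815286720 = 0.00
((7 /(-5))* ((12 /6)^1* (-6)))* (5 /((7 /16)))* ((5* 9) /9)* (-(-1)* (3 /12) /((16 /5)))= 75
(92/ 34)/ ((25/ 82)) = 3772/ 425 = 8.88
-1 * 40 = -40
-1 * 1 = -1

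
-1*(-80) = 80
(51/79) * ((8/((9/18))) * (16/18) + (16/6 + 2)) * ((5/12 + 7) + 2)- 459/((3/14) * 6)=-344369/1422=-242.17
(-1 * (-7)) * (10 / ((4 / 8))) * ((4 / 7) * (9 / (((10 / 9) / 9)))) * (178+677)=4986360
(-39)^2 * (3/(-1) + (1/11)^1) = -48672/11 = -4424.73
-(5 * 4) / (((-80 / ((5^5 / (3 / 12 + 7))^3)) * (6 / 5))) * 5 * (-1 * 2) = -166837935.82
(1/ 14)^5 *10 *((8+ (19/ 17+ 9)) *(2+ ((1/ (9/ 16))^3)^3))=112417278655/ 1860393188178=0.06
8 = 8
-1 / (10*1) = -1 / 10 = -0.10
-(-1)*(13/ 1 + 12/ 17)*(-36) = -8388/ 17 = -493.41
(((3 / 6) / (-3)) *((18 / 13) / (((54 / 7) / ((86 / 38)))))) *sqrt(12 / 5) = -301 *sqrt(15) / 11115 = -0.10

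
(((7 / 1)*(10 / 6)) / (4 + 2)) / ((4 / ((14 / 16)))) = 245 / 576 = 0.43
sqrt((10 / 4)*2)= sqrt(5)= 2.24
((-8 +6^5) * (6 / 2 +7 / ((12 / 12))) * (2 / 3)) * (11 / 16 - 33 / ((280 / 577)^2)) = -10615707047 / 1470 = -7221569.42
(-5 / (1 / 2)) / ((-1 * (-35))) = -2 / 7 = -0.29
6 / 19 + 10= 196 / 19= 10.32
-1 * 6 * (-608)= 3648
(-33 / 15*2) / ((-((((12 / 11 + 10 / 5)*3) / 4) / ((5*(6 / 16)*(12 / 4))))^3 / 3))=29648025 / 157216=188.58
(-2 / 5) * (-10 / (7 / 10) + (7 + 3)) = 1.71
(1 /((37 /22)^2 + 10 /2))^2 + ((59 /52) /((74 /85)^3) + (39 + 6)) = 14138321434809623 /302515557016608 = 46.74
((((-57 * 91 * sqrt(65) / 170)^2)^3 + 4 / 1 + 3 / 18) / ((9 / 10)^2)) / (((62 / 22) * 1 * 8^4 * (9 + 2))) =128365642709271232340512519 / 59581499728527360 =2154454709.84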